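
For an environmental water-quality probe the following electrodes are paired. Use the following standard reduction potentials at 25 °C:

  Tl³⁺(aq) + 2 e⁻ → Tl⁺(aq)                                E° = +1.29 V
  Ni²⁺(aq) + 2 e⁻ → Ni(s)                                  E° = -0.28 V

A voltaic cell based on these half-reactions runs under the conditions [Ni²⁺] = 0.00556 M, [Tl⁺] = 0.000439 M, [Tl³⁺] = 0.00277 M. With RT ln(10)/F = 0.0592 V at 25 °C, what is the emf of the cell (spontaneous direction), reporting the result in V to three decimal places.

Tl³⁺/Tl⁺ is the cathode (higher E°), Ni²⁺/Ni the anode: E°cell = +1.29 − (-0.28) = +1.57 V, n = 2.
Overall: Tl³⁺(aq) + Ni(s) → Tl⁺(aq) + Ni²⁺(aq)
Q = [Tl⁺]·[Ni²⁺] / ([Tl³⁺]); log Q = -3.055.
E = E° − (0.0592/n) log Q = +1.57 − (0.0592/2)(-3.055) = +1.660 V.

+1.660 V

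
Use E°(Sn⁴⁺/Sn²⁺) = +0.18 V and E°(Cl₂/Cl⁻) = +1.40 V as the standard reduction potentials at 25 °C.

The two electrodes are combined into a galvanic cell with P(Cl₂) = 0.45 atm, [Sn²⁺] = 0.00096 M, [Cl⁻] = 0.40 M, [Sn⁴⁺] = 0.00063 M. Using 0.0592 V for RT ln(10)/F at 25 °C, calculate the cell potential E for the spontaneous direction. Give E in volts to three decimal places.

+1.239 V

Cl₂/Cl⁻ is the cathode (higher E°), Sn⁴⁺/Sn²⁺ the anode: E°cell = +1.40 − (+0.18) = +1.22 V, n = 2.
Overall: Cl₂(g) + Sn²⁺(aq) → 2 Cl⁻(aq) + Sn⁴⁺(aq)
Q = [Cl⁻]^2·[Sn⁴⁺] / (P(Cl₂)·[Sn²⁺]); log Q = -0.632.
E = E° − (0.0592/n) log Q = +1.22 − (0.0592/2)(-0.632) = +1.239 V.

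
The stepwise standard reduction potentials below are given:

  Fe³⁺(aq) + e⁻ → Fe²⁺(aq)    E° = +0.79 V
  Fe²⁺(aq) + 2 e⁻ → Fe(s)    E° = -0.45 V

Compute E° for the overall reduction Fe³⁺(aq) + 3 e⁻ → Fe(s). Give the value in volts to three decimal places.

-0.037 V

Standard free energies of sequential steps add: ΔG°₃ = ΔG°₁ + ΔG°₂, so n₃E°₃ = n₁E°₁ + n₂E°₂.
E°₃ = (1×+0.79 + 2×-0.45) / 3 = (-0.110) / 3 = -0.037 V.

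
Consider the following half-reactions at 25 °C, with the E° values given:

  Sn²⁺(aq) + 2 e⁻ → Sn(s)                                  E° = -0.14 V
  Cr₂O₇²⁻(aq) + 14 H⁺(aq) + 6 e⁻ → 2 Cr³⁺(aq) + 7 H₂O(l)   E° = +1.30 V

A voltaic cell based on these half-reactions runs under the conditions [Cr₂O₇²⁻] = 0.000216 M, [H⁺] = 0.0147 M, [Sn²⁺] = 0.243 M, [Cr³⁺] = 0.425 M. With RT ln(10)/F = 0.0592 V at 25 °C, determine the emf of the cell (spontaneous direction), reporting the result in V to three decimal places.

+1.176 V

Cr₂O₇²⁻/Cr³⁺ is the cathode (higher E°), Sn²⁺/Sn the anode: E°cell = +1.30 − (-0.14) = +1.44 V, n = 6.
Overall: Cr₂O₇²⁻(aq) + 14 H⁺(aq) + 3 Sn(s) → 2 Cr³⁺(aq) + 7 H₂O(l) + 3 Sn²⁺(aq)
Q = [Cr³⁺]^2·[Sn²⁺]^3 / ([Cr₂O₇²⁻]·[H⁺]^14); log Q = 26.737.
E = E° − (0.0592/n) log Q = +1.44 − (0.0592/6)(26.737) = +1.176 V.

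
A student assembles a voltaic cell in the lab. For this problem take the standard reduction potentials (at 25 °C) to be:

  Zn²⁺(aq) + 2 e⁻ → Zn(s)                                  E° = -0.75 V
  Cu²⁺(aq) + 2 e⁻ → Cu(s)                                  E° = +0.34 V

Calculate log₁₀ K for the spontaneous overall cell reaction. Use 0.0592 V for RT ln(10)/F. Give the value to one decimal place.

Cathode: Cu²⁺/Cu; anode: Zn²⁺/Zn. E°cell = +1.09 V, n = 2.
log K = nE°cell / 0.0592 = (2)(+1.09) / 0.0592 = 36.8.

36.8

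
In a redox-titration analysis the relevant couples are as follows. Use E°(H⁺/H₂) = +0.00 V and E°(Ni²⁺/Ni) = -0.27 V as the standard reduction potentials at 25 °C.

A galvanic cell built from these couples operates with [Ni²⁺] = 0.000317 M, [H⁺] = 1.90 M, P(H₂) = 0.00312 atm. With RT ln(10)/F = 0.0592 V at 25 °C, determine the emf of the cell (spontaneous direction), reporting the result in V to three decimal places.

H⁺/H₂ is the cathode (higher E°), Ni²⁺/Ni the anode: E°cell = +0.00 − (-0.27) = +0.27 V, n = 2.
Overall: 2 H⁺(aq) + Ni(s) → H₂(g) + Ni²⁺(aq)
Q = P(H₂)·[Ni²⁺] / ([H⁺]^2); log Q = -6.562.
E = E° − (0.0592/n) log Q = +0.27 − (0.0592/2)(-6.562) = +0.464 V.

+0.464 V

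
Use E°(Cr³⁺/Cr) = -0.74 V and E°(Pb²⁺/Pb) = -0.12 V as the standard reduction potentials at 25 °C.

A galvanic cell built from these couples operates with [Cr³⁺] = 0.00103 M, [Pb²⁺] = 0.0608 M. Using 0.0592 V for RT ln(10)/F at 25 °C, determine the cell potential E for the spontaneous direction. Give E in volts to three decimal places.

Pb²⁺/Pb is the cathode (higher E°), Cr³⁺/Cr the anode: E°cell = -0.12 − (-0.74) = +0.62 V, n = 6.
Overall: 3 Pb²⁺(aq) + 2 Cr(s) → 3 Pb(s) + 2 Cr³⁺(aq)
Q = [Cr³⁺]^2 / ([Pb²⁺]^3); log Q = -2.326.
E = E° − (0.0592/n) log Q = +0.62 − (0.0592/6)(-2.326) = +0.643 V.

+0.643 V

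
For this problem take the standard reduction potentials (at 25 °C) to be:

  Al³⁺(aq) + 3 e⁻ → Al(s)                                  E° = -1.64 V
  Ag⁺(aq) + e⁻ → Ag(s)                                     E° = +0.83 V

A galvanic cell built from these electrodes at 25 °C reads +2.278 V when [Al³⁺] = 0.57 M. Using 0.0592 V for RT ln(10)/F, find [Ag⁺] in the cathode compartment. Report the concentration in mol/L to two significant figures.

0.00047 M

Ag⁺/Ag is the cathode, Al³⁺/Al the anode: E°cell = +2.47 V, n = 3.
Overall reaction: 3 Ag⁺(aq) + Al(s) → 3 Ag(s) + Al³⁺(aq); Q = [Al³⁺]^1/[Ag⁺]^3.
From E = E° − (0.0592/n) log Q: log Q = (E° − E)·n/0.0592 = (+2.47 − (+2.278))·3/0.0592 = 9.7297.
So 3·log[Ag⁺] = 1·log(0.57) − log Q = -0.2441 − (9.7297) = -9.9738; log[Ag⁺] = -9.9738 / 3 = -3.3246; [Ag⁺] = 10^(-3.3246) ≈ 0.00047 M.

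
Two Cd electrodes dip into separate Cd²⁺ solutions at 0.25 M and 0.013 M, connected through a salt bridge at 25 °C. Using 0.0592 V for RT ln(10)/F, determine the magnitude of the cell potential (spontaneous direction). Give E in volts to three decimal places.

+0.038 V

For a concentration cell E°cell = 0. The 0.25 M side is the cathode (reduction is favoured where [Cd²⁺] is higher).
With n = 2, E = −(0.0592/2) log([Cd²⁺]ₐₙ/[Cd²⁺]꜀ₐₜ) = −(0.0592/2) log(0.013/0.25) = −(0.0592/2)(-1.284) = +0.038 V.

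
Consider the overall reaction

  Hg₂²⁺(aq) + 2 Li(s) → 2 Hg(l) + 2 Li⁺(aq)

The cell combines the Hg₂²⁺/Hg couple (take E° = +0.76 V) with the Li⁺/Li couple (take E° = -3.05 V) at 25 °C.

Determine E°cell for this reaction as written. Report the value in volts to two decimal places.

The Hg₂²⁺/Hg couple has the higher reduction potential, so it is the cathode; Li⁺/Li is oxidised at the anode.
E°cell = E°(cathode) − E°(anode) = (+0.76) − (-3.05) = +3.81 V.
Since E°cell > 0, the reaction is spontaneous under standard conditions.

+3.81 V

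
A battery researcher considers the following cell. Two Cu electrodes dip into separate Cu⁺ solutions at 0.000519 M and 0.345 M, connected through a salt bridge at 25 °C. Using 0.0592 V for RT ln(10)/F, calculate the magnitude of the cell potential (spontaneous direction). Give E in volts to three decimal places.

+0.167 V

For a concentration cell E°cell = 0. The 0.345 M side is the cathode (reduction is favoured where [Cu⁺] is higher).
With n = 1, E = −(0.0592/1) log([Cu⁺]ₐₙ/[Cu⁺]꜀ₐₜ) = −(0.0592/1) log(0.000519/0.345) = −(0.0592/1)(-2.823) = +0.167 V.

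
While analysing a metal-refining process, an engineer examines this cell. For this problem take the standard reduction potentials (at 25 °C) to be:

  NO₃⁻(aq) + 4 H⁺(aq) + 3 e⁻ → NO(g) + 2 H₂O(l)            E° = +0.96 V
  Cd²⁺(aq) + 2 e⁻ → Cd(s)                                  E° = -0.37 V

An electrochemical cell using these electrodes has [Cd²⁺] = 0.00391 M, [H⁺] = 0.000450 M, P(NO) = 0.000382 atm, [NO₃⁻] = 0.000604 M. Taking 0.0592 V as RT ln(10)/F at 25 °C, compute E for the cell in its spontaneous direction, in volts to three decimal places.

NO₃⁻/NO is the cathode (higher E°), Cd²⁺/Cd the anode: E°cell = +0.96 − (-0.37) = +1.33 V, n = 6.
Overall: 2 NO₃⁻(aq) + 8 H⁺(aq) + 3 Cd(s) → 2 NO(g) + 4 H₂O(l) + 3 Cd²⁺(aq)
Q = P(NO)^2·[Cd²⁺]^3 / ([NO₃⁻]^2·[H⁺]^8); log Q = 19.153.
E = E° − (0.0592/n) log Q = +1.33 − (0.0592/6)(19.153) = +1.141 V.

+1.141 V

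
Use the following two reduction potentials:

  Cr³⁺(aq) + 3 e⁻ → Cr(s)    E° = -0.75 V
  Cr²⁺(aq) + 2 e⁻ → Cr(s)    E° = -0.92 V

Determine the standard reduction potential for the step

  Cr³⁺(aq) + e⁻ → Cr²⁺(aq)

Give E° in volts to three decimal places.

Sequential free energies add, so n₃E°₃ = n₁E°₁ + n₂E°₂.
With n₃ = 3, and the known step contributing 2×(-0.92) V, the unknown satisfies 1·E° = 3×(-0.75) − 2×(-0.92) = -0.410.
E° = -0.410 / 1 = -0.410 V.

-0.410 V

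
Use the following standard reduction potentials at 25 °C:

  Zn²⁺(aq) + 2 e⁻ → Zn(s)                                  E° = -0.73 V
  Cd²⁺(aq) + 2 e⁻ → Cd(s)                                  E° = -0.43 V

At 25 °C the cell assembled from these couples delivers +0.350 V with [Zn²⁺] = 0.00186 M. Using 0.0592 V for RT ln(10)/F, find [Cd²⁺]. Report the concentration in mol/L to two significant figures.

Cd²⁺/Cd is the cathode, Zn²⁺/Zn the anode: E°cell = +0.30 V, n = 2.
Overall reaction: Cd²⁺(aq) + Zn(s) → Cd(s) + Zn²⁺(aq); Q = [Zn²⁺]^1/[Cd²⁺]^1.
From E = E° − (0.0592/n) log Q: log Q = (E° − E)·n/0.0592 = (+0.30 − (+0.350))·2/0.0592 = -1.6892.
So 1·log[Cd²⁺] = 1·log(0.00186) − log Q = -2.7305 − (-1.6892) = -1.0413; [Cd²⁺] = 10^(-1.0413) ≈ 0.091 M.

0.091 M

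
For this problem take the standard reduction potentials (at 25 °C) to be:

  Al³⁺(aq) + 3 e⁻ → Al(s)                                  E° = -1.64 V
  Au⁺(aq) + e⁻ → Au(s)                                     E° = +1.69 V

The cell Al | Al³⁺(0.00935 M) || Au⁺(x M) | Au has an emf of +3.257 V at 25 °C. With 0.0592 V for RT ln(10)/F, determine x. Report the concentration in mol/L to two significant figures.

Au⁺/Au is the cathode, Al³⁺/Al the anode: E°cell = +3.33 V, n = 3.
Overall reaction: 3 Au⁺(aq) + Al(s) → 3 Au(s) + Al³⁺(aq); Q = [Al³⁺]^1/[Au⁺]^3.
From E = E° − (0.0592/n) log Q: log Q = (E° − E)·n/0.0592 = (+3.33 − (+3.257))·3/0.0592 = 3.6993.
So 3·log[Au⁺] = 1·log(0.00935) − log Q = -2.0292 − (3.6993) = -5.7285; log[Au⁺] = -5.7285 / 3 = -1.9095; [Au⁺] = 10^(-1.9095) ≈ 0.012 M.

0.012 M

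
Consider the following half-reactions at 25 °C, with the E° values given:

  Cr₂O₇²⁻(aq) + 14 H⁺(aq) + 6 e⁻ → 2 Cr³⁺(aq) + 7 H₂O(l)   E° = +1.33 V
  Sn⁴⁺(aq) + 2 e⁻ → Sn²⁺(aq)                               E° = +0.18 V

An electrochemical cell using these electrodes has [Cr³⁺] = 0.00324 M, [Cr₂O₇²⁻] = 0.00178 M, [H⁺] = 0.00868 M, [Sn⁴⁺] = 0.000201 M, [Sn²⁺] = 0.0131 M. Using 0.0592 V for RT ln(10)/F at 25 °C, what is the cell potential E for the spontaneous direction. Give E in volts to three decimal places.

Cr₂O₇²⁻/Cr³⁺ is the cathode (higher E°), Sn⁴⁺/Sn²⁺ the anode: E°cell = +1.33 − (+0.18) = +1.15 V, n = 6.
Overall: Cr₂O₇²⁻(aq) + 14 H⁺(aq) + 3 Sn²⁺(aq) → 2 Cr³⁺(aq) + 7 H₂O(l) + 3 Sn⁴⁺(aq)
Q = [Cr³⁺]^2·[Sn⁴⁺]^3 / ([Cr₂O₇²⁻]·[H⁺]^14·[Sn²⁺]^3); log Q = 21.189.
E = E° − (0.0592/n) log Q = +1.15 − (0.0592/6)(21.189) = +0.941 V.

+0.941 V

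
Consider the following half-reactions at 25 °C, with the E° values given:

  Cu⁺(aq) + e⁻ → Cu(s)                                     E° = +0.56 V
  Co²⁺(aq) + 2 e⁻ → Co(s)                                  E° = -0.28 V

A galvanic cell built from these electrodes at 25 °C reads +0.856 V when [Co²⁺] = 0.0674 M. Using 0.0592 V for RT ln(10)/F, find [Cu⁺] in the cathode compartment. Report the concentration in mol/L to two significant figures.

0.48 M

Cu⁺/Cu is the cathode, Co²⁺/Co the anode: E°cell = +0.84 V, n = 2.
Overall reaction: 2 Cu⁺(aq) + Co(s) → 2 Cu(s) + Co²⁺(aq); Q = [Co²⁺]^1/[Cu⁺]^2.
From E = E° − (0.0592/n) log Q: log Q = (E° − E)·n/0.0592 = (+0.84 − (+0.856))·2/0.0592 = -0.5405.
So 2·log[Cu⁺] = 1·log(0.0674) − log Q = -1.1713 − (-0.5405) = -0.6308; log[Cu⁺] = -0.6308 / 2 = -0.3154; [Cu⁺] = 10^(-0.3154) ≈ 0.48 M.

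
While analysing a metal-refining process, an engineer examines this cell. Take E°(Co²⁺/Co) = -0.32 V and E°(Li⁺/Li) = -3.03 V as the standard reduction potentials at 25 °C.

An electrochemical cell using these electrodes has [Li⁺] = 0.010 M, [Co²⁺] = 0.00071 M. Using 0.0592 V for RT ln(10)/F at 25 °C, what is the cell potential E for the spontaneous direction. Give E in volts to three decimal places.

Co²⁺/Co is the cathode (higher E°), Li⁺/Li the anode: E°cell = -0.32 − (-3.03) = +2.71 V, n = 2.
Overall: Co²⁺(aq) + 2 Li(s) → Co(s) + 2 Li⁺(aq)
Q = [Li⁺]^2 / ([Co²⁺]); log Q = -0.851.
E = E° − (0.0592/n) log Q = +2.71 − (0.0592/2)(-0.851) = +2.735 V.

+2.735 V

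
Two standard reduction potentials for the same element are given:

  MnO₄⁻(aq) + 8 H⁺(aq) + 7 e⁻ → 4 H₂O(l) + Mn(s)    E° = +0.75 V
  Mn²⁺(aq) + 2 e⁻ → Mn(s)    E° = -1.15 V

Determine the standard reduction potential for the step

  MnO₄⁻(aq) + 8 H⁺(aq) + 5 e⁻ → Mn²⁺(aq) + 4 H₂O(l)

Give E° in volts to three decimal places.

+1.510 V

Sequential free energies add, so n₃E°₃ = n₁E°₁ + n₂E°₂.
With n₃ = 7, and the known step contributing 2×(-1.15) V, the unknown satisfies 5·E° = 7×(+0.75) − 2×(-1.15) = +7.550.
E° = +7.550 / 5 = +1.510 V.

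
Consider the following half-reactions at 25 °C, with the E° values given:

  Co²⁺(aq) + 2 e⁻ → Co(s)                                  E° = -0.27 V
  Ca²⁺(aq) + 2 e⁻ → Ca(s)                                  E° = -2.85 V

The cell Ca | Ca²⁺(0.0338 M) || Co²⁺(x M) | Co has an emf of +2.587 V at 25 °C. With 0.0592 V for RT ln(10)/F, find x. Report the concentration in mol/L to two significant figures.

0.058 M

Co²⁺/Co is the cathode, Ca²⁺/Ca the anode: E°cell = +2.58 V, n = 2.
Overall reaction: Co²⁺(aq) + Ca(s) → Co(s) + Ca²⁺(aq); Q = [Ca²⁺]^1/[Co²⁺]^1.
From E = E° − (0.0592/n) log Q: log Q = (E° − E)·n/0.0592 = (+2.58 − (+2.587))·2/0.0592 = -0.2365.
So 1·log[Co²⁺] = 1·log(0.0338) − log Q = -1.4711 − (-0.2365) = -1.2346; [Co²⁺] = 10^(-1.2346) ≈ 0.058 M.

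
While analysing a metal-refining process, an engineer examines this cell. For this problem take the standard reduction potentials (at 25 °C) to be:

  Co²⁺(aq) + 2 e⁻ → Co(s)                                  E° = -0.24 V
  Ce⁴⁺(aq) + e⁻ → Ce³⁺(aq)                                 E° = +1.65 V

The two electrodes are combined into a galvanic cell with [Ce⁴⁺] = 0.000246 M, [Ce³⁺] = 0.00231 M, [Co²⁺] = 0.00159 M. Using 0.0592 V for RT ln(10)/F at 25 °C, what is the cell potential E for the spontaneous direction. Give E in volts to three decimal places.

+1.915 V

Ce⁴⁺/Ce³⁺ is the cathode (higher E°), Co²⁺/Co the anode: E°cell = +1.65 − (-0.24) = +1.89 V, n = 2.
Overall: 2 Ce⁴⁺(aq) + Co(s) → 2 Ce³⁺(aq) + Co²⁺(aq)
Q = [Ce³⁺]^2·[Co²⁺] / ([Ce⁴⁺]^2); log Q = -0.853.
E = E° − (0.0592/n) log Q = +1.89 − (0.0592/2)(-0.853) = +1.915 V.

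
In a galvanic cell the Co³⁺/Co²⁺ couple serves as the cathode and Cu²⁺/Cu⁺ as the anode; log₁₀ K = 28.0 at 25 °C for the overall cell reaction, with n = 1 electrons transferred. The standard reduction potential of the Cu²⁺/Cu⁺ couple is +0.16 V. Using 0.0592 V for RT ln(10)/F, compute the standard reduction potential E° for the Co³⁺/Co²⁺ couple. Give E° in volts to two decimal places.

+1.82 V

E°cell = (0.0592/n)·log K = (0.0592/1)(28.0) = +1.658 V.
Since Co³⁺/Co²⁺ is the cathode and Cu²⁺/Cu⁺ the anode, E°cell = E°(Co³⁺/Co²⁺) − E°(Cu²⁺/Cu⁺).
So E°(Co³⁺/Co²⁺) = E°cell + E°(Cu²⁺/Cu⁺) = +1.658 + (+0.16) = +1.82 V.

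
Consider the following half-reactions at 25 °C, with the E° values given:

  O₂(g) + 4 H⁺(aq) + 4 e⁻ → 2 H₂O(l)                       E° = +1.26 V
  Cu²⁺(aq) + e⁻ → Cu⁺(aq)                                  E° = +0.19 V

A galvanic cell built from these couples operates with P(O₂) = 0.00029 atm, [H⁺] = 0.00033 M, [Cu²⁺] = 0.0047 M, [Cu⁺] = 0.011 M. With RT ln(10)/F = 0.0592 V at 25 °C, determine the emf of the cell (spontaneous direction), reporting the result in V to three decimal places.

+0.833 V

O₂/H₂O is the cathode (higher E°), Cu²⁺/Cu⁺ the anode: E°cell = +1.26 − (+0.19) = +1.07 V, n = 4.
Overall: O₂(g) + 4 H⁺(aq) + 4 Cu⁺(aq) → 2 H₂O(l) + 4 Cu²⁺(aq)
Q = [Cu²⁺]^4 / (P(O₂)·[H⁺]^4·[Cu⁺]^4); log Q = 15.986.
E = E° − (0.0592/n) log Q = +1.07 − (0.0592/4)(15.986) = +0.833 V.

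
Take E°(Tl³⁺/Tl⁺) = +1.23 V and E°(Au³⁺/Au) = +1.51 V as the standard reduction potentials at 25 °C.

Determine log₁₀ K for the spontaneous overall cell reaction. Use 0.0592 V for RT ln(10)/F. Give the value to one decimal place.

28.4

Cathode: Au³⁺/Au; anode: Tl³⁺/Tl⁺. E°cell = +0.28 V, n = 6.
log K = nE°cell / 0.0592 = (6)(+0.28) / 0.0592 = 28.4.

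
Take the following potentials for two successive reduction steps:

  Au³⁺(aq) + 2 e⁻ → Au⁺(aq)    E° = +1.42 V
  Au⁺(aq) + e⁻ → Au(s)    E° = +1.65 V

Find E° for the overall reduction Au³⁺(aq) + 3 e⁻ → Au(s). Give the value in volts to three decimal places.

Since ΔG° = −nFE° is additive over sequential reductions, n₃E°₃ = n₁E°₁ + n₂E°₂.
E°₃ = (2×+1.42 + 1×+1.65) / 3 = (+4.490) / 3 = +1.497 V.

+1.497 V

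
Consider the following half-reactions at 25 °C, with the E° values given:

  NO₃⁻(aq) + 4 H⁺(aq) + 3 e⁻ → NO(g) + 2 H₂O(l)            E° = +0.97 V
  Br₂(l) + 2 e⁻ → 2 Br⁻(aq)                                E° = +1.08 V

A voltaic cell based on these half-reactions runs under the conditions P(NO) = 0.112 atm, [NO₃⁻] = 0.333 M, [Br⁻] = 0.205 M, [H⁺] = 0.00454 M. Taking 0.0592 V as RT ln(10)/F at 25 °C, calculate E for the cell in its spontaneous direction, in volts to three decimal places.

+0.326 V

Br₂/Br⁻ is the cathode (higher E°), NO₃⁻/NO the anode: E°cell = +1.08 − (+0.97) = +0.11 V, n = 6.
Overall: 3 Br₂(l) + 2 NO(g) + 4 H₂O(l) → 6 Br⁻(aq) + 2 NO₃⁻(aq) + 8 H⁺(aq)
Q = [Br⁻]^6·[NO₃⁻]^2·[H⁺]^8 / (P(NO)^2); log Q = -21.927.
E = E° − (0.0592/n) log Q = +0.11 − (0.0592/6)(-21.927) = +0.326 V.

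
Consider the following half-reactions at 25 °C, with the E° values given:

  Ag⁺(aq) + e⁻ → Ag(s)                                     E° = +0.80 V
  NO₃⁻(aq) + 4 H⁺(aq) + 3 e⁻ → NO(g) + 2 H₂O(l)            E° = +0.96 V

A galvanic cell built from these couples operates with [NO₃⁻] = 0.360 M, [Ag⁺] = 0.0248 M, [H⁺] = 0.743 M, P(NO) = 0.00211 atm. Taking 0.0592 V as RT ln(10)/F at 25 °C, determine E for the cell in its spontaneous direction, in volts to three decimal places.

NO₃⁻/NO is the cathode (higher E°), Ag⁺/Ag the anode: E°cell = +0.96 − (+0.80) = +0.16 V, n = 3.
Overall: NO₃⁻(aq) + 4 H⁺(aq) + 3 Ag(s) → NO(g) + 2 H₂O(l) + 3 Ag⁺(aq)
Q = P(NO)·[Ag⁺]^3 / ([NO₃⁻]·[H⁺]^4); log Q = -6.533.
E = E° − (0.0592/n) log Q = +0.16 − (0.0592/3)(-6.533) = +0.289 V.

+0.289 V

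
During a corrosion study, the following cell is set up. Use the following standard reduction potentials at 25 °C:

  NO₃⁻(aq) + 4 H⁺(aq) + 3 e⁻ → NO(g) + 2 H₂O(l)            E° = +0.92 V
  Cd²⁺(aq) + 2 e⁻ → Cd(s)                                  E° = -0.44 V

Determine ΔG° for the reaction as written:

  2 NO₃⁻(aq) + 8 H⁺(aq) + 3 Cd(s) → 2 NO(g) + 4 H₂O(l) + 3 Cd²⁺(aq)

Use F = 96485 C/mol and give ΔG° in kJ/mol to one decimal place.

-787.3 kJ/mol

As written, NO₃⁻/NO is reduced (cathode) and Cd²⁺/Cd is oxidised (anode), so E°cell = (+0.92) − (-0.44) = +1.36 V.
Balancing electrons gives n = 6.
ΔG° = −nFE° = −(6)(96485)(+1.36) = -787,318 J = -787.3 kJ/mol.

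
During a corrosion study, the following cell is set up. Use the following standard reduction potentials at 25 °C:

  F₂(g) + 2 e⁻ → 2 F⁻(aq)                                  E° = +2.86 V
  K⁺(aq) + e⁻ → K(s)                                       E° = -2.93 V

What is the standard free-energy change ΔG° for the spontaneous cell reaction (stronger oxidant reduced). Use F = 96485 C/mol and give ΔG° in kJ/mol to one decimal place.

F₂/F⁻ (E° = +2.86 V) is the cathode; K⁺/K (E° = -2.93 V) is the anode, so E°cell = +5.79 V.
Balancing electrons gives n = 2 (lcm of 2 and 1).
ΔG° = −nFE° = −(2)(96485)(+5.79) = -1,117,296 J = -1117.3 kJ/mol.

-1117.3 kJ/mol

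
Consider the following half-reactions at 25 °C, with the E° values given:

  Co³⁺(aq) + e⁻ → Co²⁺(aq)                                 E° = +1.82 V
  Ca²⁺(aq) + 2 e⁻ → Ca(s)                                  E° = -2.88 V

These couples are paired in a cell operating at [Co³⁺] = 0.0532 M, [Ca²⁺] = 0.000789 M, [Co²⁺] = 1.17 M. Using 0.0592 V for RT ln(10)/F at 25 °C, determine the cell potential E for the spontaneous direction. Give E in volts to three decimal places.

+4.712 V

Co³⁺/Co²⁺ is the cathode (higher E°), Ca²⁺/Ca the anode: E°cell = +1.82 − (-2.88) = +4.70 V, n = 2.
Overall: 2 Co³⁺(aq) + Ca(s) → 2 Co²⁺(aq) + Ca²⁺(aq)
Q = [Co²⁺]^2·[Ca²⁺] / ([Co³⁺]^2); log Q = -0.418.
E = E° − (0.0592/n) log Q = +4.70 − (0.0592/2)(-0.418) = +4.712 V.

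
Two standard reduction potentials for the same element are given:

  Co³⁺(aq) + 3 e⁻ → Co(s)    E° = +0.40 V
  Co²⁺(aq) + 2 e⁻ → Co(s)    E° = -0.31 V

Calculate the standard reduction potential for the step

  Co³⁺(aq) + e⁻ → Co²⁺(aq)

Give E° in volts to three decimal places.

Sequential free energies add, so n₃E°₃ = n₁E°₁ + n₂E°₂.
With n₃ = 3, and the known step contributing 2×(-0.31) V, the unknown satisfies 1·E° = 3×(+0.40) − 2×(-0.31) = +1.820.
E° = +1.820 / 1 = +1.820 V.

+1.820 V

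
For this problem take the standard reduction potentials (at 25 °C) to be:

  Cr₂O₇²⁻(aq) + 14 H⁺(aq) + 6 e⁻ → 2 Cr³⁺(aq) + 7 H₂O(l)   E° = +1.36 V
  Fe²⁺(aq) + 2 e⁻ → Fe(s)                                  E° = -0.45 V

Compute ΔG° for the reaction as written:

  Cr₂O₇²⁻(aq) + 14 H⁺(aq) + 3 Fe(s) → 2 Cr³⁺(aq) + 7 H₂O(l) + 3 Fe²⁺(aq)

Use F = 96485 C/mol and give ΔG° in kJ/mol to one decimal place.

-1047.8 kJ/mol

As written, Cr₂O₇²⁻/Cr³⁺ is reduced (cathode) and Fe²⁺/Fe is oxidised (anode), so E°cell = (+1.36) − (-0.45) = +1.81 V.
Balancing electrons gives n = 6.
ΔG° = −nFE° = −(6)(96485)(+1.81) = -1,047,827 J = -1047.8 kJ/mol.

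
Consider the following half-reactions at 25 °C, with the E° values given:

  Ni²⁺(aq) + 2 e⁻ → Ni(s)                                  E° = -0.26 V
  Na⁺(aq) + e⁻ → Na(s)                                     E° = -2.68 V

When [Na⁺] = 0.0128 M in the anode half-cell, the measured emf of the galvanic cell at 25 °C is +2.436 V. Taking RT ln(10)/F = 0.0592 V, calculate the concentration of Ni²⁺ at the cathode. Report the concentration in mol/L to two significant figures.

Ni²⁺/Ni is the cathode, Na⁺/Na the anode: E°cell = +2.42 V, n = 2.
Overall reaction: Ni²⁺(aq) + 2 Na(s) → Ni(s) + 2 Na⁺(aq); Q = [Na⁺]^2/[Ni²⁺]^1.
From E = E° − (0.0592/n) log Q: log Q = (E° − E)·n/0.0592 = (+2.42 − (+2.436))·2/0.0592 = -0.5405.
So 1·log[Ni²⁺] = 2·log(0.0128) − log Q = -3.7856 − (-0.5405) = -3.2451; [Ni²⁺] = 10^(-3.2451) ≈ 0.00057 M.

0.00057 M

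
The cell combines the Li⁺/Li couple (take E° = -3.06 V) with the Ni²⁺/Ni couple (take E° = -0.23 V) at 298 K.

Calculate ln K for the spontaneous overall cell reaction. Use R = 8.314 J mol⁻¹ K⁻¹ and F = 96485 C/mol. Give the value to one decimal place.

220.4

Cathode: Ni²⁺/Ni; anode: Li⁺/Li. E°cell = (-0.23) − (-3.06) = +2.83 V, with n = 2.
ΔG° = −nFE° = −RT ln K, so ln K = nFE°/(RT) = (2)(96485)(+2.83) / ((8.314)(298)) = 220.419.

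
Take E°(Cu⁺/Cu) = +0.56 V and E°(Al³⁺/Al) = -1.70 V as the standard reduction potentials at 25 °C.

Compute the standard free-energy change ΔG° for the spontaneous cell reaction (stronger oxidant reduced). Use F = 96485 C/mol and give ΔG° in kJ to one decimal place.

-654.2 kJ

Cu⁺/Cu (E° = +0.56 V) is the cathode; Al³⁺/Al (E° = -1.70 V) is the anode, so E°cell = +2.26 V.
Balancing electrons gives n = 3 (lcm of 1 and 3).
ΔG° = −nFE° = −(3)(96485)(+2.26) = -654,168 J = -654.2 kJ.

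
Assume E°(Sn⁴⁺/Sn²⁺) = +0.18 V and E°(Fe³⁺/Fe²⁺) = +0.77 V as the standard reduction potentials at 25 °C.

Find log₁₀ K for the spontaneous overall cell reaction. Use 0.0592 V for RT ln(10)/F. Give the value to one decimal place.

Cathode: Fe³⁺/Fe²⁺; anode: Sn⁴⁺/Sn²⁺. E°cell = +0.59 V, n = 2.
log K = nE°cell / 0.0592 = (2)(+0.59) / 0.0592 = 19.9.

19.9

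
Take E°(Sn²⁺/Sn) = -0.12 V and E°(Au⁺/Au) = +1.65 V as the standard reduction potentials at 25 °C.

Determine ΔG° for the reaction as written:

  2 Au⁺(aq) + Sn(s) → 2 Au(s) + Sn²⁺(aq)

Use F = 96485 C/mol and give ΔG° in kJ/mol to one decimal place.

-341.6 kJ/mol

As written, Au⁺/Au is reduced (cathode) and Sn²⁺/Sn is oxidised (anode), so E°cell = (+1.65) − (-0.12) = +1.77 V.
Balancing electrons gives n = 2.
ΔG° = −nFE° = −(2)(96485)(+1.77) = -341,557 J = -341.6 kJ/mol.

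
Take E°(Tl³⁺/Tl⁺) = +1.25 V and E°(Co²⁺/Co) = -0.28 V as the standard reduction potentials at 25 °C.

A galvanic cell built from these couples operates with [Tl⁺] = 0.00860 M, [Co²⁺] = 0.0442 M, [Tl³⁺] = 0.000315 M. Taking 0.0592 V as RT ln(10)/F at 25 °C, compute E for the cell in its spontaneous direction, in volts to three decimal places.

+1.528 V

Tl³⁺/Tl⁺ is the cathode (higher E°), Co²⁺/Co the anode: E°cell = +1.25 − (-0.28) = +1.53 V, n = 2.
Overall: Tl³⁺(aq) + Co(s) → Tl⁺(aq) + Co²⁺(aq)
Q = [Tl⁺]·[Co²⁺] / ([Tl³⁺]); log Q = 0.082.
E = E° − (0.0592/n) log Q = +1.53 − (0.0592/2)(0.082) = +1.528 V.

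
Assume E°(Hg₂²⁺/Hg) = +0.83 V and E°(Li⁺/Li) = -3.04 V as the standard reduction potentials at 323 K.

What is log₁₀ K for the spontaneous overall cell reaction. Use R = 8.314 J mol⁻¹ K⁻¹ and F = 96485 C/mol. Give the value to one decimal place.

120.8

Cathode: Hg₂²⁺/Hg; anode: Li⁺/Li. E°cell = (+0.83) − (-3.04) = +3.87 V, with n = 2.
ΔG° = −nFE° = −RT ln K, so ln K = nFE°/(RT) = (2)(96485)(+3.87) / ((8.314)(323)) = 278.092.
log₁₀ K = 278.092 / ln 10 = 120.8.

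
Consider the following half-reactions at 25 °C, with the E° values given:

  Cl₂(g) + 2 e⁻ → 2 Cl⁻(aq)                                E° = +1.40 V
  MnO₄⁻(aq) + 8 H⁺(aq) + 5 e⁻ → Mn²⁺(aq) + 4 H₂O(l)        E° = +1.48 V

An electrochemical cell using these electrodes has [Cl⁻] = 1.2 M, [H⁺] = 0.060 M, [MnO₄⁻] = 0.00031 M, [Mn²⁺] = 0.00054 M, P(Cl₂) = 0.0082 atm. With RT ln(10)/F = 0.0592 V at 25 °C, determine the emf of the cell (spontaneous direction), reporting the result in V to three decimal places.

+0.028 V

MnO₄⁻/Mn²⁺ is the cathode (higher E°), Cl₂/Cl⁻ the anode: E°cell = +1.48 − (+1.40) = +0.08 V, n = 10.
Overall: 2 MnO₄⁻(aq) + 16 H⁺(aq) + 10 Cl⁻(aq) → 2 Mn²⁺(aq) + 8 H₂O(l) + 5 Cl₂(g)
Q = [Mn²⁺]^2·P(Cl₂)^5 / ([MnO₄⁻]^2·[H⁺]^16·[Cl⁻]^10); log Q = 8.809.
E = E° − (0.0592/n) log Q = +0.08 − (0.0592/10)(8.809) = +0.028 V.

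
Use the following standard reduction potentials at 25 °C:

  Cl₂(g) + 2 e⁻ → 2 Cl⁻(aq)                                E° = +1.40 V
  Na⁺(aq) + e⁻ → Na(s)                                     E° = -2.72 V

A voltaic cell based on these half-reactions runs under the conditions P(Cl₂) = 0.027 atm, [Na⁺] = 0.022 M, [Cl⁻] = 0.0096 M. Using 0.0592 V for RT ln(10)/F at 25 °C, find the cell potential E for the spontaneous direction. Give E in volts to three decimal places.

Cl₂/Cl⁻ is the cathode (higher E°), Na⁺/Na the anode: E°cell = +1.40 − (-2.72) = +4.12 V, n = 2.
Overall: Cl₂(g) + 2 Na(s) → 2 Cl⁻(aq) + 2 Na⁺(aq)
Q = [Cl⁻]^2·[Na⁺]^2 / (P(Cl₂)); log Q = -5.782.
E = E° − (0.0592/n) log Q = +4.12 − (0.0592/2)(-5.782) = +4.291 V.

+4.291 V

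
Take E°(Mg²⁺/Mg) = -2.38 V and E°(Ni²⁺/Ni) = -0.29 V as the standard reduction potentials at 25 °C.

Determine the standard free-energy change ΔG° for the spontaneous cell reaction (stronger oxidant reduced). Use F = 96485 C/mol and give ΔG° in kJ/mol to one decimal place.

-403.3 kJ/mol

Ni²⁺/Ni (E° = -0.29 V) is the cathode; Mg²⁺/Mg (E° = -2.38 V) is the anode, so E°cell = +2.09 V.
Balancing electrons gives n = 2 (lcm of 2 and 2).
ΔG° = −nFE° = −(2)(96485)(+2.09) = -403,307 J = -403.3 kJ/mol.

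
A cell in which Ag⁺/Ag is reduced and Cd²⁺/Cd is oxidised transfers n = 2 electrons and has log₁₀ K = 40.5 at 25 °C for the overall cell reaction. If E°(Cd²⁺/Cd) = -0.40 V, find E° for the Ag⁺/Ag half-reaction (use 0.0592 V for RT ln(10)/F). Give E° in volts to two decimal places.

+0.80 V

E°cell = (0.0592/n)·log K = (0.0592/2)(40.5) = +1.199 V.
Since Ag⁺/Ag is the cathode and Cd²⁺/Cd the anode, E°cell = E°(Ag⁺/Ag) − E°(Cd²⁺/Cd).
So E°(Ag⁺/Ag) = E°cell + E°(Cd²⁺/Cd) = +1.199 + (-0.40) = +0.80 V.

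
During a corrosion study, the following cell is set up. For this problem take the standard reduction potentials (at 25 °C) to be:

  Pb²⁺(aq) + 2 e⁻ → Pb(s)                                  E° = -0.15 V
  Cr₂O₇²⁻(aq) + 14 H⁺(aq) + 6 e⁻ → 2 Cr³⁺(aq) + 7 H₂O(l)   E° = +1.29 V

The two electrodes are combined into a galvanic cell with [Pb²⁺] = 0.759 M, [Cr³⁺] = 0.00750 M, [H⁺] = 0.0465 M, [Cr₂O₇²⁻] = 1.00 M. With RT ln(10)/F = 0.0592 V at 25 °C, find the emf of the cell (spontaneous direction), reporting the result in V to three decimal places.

+1.301 V

Cr₂O₇²⁻/Cr³⁺ is the cathode (higher E°), Pb²⁺/Pb the anode: E°cell = +1.29 − (-0.15) = +1.44 V, n = 6.
Overall: Cr₂O₇²⁻(aq) + 14 H⁺(aq) + 3 Pb(s) → 2 Cr³⁺(aq) + 7 H₂O(l) + 3 Pb²⁺(aq)
Q = [Cr³⁺]^2·[Pb²⁺]^3 / ([Cr₂O₇²⁻]·[H⁺]^14); log Q = 14.047.
E = E° − (0.0592/n) log Q = +1.44 − (0.0592/6)(14.047) = +1.301 V.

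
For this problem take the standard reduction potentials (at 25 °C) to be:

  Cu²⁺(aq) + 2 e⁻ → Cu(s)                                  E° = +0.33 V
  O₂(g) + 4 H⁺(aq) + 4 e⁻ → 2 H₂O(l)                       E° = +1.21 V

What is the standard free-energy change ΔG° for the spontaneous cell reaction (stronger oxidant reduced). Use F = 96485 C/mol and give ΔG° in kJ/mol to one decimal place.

-339.6 kJ/mol

O₂/H₂O (E° = +1.21 V) is the cathode; Cu²⁺/Cu (E° = +0.33 V) is the anode, so E°cell = +0.88 V.
Balancing electrons gives n = 4 (lcm of 4 and 2).
ΔG° = −nFE° = −(4)(96485)(+0.88) = -339,627 J = -339.6 kJ/mol.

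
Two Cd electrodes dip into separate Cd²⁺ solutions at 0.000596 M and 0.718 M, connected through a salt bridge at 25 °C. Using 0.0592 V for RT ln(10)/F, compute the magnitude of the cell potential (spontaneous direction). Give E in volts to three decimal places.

For a concentration cell E°cell = 0. The 0.718 M side is the cathode (reduction is favoured where [Cd²⁺] is higher).
With n = 2, E = −(0.0592/2) log([Cd²⁺]ₐₙ/[Cd²⁺]꜀ₐₜ) = −(0.0592/2) log(0.000596/0.718) = −(0.0592/2)(-3.081) = +0.091 V.

+0.091 V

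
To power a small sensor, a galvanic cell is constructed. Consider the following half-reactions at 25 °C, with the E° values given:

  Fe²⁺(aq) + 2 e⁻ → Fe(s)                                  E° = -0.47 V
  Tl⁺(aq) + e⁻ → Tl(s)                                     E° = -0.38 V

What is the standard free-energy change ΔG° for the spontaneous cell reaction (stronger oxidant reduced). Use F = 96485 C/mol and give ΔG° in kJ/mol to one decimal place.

Tl⁺/Tl (E° = -0.38 V) is the cathode; Fe²⁺/Fe (E° = -0.47 V) is the anode, so E°cell = +0.09 V.
Balancing electrons gives n = 2 (lcm of 1 and 2).
ΔG° = −nFE° = −(2)(96485)(+0.09) = -17,367 J = -17.4 kJ/mol.

-17.4 kJ/mol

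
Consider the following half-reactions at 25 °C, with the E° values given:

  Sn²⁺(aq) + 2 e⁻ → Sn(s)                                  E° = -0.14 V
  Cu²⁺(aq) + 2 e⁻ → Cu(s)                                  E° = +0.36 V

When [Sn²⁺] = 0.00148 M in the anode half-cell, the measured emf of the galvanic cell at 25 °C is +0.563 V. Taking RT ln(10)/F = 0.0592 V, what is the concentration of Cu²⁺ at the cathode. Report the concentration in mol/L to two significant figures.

Cu²⁺/Cu is the cathode, Sn²⁺/Sn the anode: E°cell = +0.50 V, n = 2.
Overall reaction: Cu²⁺(aq) + Sn(s) → Cu(s) + Sn²⁺(aq); Q = [Sn²⁺]^1/[Cu²⁺]^1.
From E = E° − (0.0592/n) log Q: log Q = (E° − E)·n/0.0592 = (+0.50 − (+0.563))·2/0.0592 = -2.1284.
So 1·log[Cu²⁺] = 1·log(0.00148) − log Q = -2.8297 − (-2.1284) = -0.7013; [Cu²⁺] = 10^(-0.7013) ≈ 0.20 M.

0.20 M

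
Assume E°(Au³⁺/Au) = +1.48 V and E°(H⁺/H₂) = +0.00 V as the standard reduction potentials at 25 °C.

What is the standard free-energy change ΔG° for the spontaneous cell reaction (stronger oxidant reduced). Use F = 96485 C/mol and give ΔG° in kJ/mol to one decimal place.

Au³⁺/Au (E° = +1.48 V) is the cathode; H⁺/H₂ (E° = +0.00 V) is the anode, so E°cell = +1.48 V.
Balancing electrons gives n = 6 (lcm of 3 and 2).
ΔG° = −nFE° = −(6)(96485)(+1.48) = -856,787 J = -856.8 kJ/mol.

-856.8 kJ/mol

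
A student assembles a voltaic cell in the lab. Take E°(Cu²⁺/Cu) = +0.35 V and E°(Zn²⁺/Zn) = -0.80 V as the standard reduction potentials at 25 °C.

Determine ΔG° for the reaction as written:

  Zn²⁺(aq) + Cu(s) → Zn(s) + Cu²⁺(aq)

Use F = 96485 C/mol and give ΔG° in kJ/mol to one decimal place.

+221.9 kJ/mol

As written, Zn²⁺/Zn is reduced (cathode) and Cu²⁺/Cu is oxidised (anode), so E°cell = (-0.80) − (+0.35) = -1.15 V.
Balancing electrons gives n = 2.
ΔG° = −nFE° = −(2)(96485)(-1.15) = 221,915 J = +221.9 kJ/mol.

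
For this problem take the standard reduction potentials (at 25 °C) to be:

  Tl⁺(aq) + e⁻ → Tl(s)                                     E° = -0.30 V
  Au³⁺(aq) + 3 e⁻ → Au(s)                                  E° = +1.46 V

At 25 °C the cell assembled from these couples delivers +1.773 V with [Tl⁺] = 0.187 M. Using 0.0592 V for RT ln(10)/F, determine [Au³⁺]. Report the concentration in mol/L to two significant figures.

0.030 M

Au³⁺/Au is the cathode, Tl⁺/Tl the anode: E°cell = +1.76 V, n = 3.
Overall reaction: Au³⁺(aq) + 3 Tl(s) → Au(s) + 3 Tl⁺(aq); Q = [Tl⁺]^3/[Au³⁺]^1.
From E = E° − (0.0592/n) log Q: log Q = (E° − E)·n/0.0592 = (+1.76 − (+1.773))·3/0.0592 = -0.6588.
So 1·log[Au³⁺] = 3·log(0.187) − log Q = -2.1845 − (-0.6588) = -1.5257; [Au³⁺] = 10^(-1.5257) ≈ 0.030 M.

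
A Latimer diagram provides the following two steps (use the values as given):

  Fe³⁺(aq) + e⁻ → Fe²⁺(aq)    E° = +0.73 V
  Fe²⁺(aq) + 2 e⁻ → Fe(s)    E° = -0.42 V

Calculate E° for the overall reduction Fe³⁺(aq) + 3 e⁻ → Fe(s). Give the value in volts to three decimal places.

-0.037 V

Standard free energies of sequential steps add: ΔG°₃ = ΔG°₁ + ΔG°₂, so n₃E°₃ = n₁E°₁ + n₂E°₂.
E°₃ = (1×+0.73 + 2×-0.42) / 3 = (-0.110) / 3 = -0.037 V.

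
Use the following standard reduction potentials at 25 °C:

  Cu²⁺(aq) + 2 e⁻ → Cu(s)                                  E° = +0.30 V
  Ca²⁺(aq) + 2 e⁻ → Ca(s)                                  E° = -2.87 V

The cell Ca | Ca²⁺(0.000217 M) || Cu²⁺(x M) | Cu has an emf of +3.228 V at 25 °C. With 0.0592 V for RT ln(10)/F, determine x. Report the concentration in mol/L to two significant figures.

Cu²⁺/Cu is the cathode, Ca²⁺/Ca the anode: E°cell = +3.17 V, n = 2.
Overall reaction: Cu²⁺(aq) + Ca(s) → Cu(s) + Ca²⁺(aq); Q = [Ca²⁺]^1/[Cu²⁺]^1.
From E = E° − (0.0592/n) log Q: log Q = (E° − E)·n/0.0592 = (+3.17 − (+3.228))·2/0.0592 = -1.9595.
So 1·log[Cu²⁺] = 1·log(0.000217) − log Q = -3.6635 − (-1.9595) = -1.7040; [Cu²⁺] = 10^(-1.7040) ≈ 0.020 M.

0.020 M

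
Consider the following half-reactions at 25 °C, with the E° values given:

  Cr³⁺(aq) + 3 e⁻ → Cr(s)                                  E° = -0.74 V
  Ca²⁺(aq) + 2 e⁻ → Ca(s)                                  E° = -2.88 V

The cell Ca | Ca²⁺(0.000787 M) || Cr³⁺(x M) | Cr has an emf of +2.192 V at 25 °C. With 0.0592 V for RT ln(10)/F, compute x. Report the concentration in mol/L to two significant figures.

Cr³⁺/Cr is the cathode, Ca²⁺/Ca the anode: E°cell = +2.14 V, n = 6.
Overall reaction: 2 Cr³⁺(aq) + 3 Ca(s) → 2 Cr(s) + 3 Ca²⁺(aq); Q = [Ca²⁺]^3/[Cr³⁺]^2.
From E = E° − (0.0592/n) log Q: log Q = (E° − E)·n/0.0592 = (+2.14 − (+2.192))·6/0.0592 = -5.2703.
So 2·log[Cr³⁺] = 3·log(0.000787) − log Q = -9.3121 − (-5.2703) = -4.0418; log[Cr³⁺] = -4.0418 / 2 = -2.0209; [Cr³⁺] = 10^(-2.0209) ≈ 0.0095 M.

0.0095 M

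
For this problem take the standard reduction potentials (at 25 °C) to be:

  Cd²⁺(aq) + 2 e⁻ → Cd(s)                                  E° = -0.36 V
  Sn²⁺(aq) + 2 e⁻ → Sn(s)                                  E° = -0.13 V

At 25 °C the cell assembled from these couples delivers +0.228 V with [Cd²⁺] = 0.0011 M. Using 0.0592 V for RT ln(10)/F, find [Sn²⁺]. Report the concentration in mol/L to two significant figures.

0.00094 M

Sn²⁺/Sn is the cathode, Cd²⁺/Cd the anode: E°cell = +0.23 V, n = 2.
Overall reaction: Sn²⁺(aq) + Cd(s) → Sn(s) + Cd²⁺(aq); Q = [Cd²⁺]^1/[Sn²⁺]^1.
From E = E° − (0.0592/n) log Q: log Q = (E° − E)·n/0.0592 = (+0.23 − (+0.228))·2/0.0592 = 0.0676.
So 1·log[Sn²⁺] = 1·log(0.0011) − log Q = -2.9586 − (0.0676) = -3.0262; [Sn²⁺] = 10^(-3.0262) ≈ 0.00094 M.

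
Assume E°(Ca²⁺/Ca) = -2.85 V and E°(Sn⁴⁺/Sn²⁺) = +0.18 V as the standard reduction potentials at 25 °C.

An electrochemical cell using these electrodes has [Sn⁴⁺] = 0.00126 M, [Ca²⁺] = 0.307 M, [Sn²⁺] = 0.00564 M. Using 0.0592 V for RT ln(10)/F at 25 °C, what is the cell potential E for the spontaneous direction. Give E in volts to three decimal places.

Sn⁴⁺/Sn²⁺ is the cathode (higher E°), Ca²⁺/Ca the anode: E°cell = +0.18 − (-2.85) = +3.03 V, n = 2.
Overall: Sn⁴⁺(aq) + Ca(s) → Sn²⁺(aq) + Ca²⁺(aq)
Q = [Sn²⁺]·[Ca²⁺] / ([Sn⁴⁺]); log Q = 0.138.
E = E° − (0.0592/n) log Q = +3.03 − (0.0592/2)(0.138) = +3.026 V.

+3.026 V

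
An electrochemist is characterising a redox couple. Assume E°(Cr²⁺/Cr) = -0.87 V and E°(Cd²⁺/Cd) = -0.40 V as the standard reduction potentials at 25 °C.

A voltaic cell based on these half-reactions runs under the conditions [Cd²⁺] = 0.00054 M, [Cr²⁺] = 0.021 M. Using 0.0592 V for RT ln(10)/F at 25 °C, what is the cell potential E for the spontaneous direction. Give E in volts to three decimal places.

+0.423 V

Cd²⁺/Cd is the cathode (higher E°), Cr²⁺/Cr the anode: E°cell = -0.40 − (-0.87) = +0.47 V, n = 2.
Overall: Cd²⁺(aq) + Cr(s) → Cd(s) + Cr²⁺(aq)
Q = [Cr²⁺] / ([Cd²⁺]); log Q = 1.590.
E = E° − (0.0592/n) log Q = +0.47 − (0.0592/2)(1.590) = +0.423 V.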